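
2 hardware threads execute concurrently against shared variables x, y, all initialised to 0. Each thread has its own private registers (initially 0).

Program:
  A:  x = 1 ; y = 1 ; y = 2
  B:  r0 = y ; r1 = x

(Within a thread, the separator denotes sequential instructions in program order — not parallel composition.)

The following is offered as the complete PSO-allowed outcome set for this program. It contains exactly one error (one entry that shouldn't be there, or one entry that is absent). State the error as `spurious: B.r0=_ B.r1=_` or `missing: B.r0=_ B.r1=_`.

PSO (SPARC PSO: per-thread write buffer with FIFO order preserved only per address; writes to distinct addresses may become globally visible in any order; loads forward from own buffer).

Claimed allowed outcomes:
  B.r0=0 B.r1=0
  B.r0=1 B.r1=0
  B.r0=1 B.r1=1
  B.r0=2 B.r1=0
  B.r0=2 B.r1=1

missing: B.r0=0 B.r1=1

outcome vector order: (B.r0,B.r1)
[PSO] allowed = {00, 01, 10, 11, 20, 21}
PSO∖claimed = {01}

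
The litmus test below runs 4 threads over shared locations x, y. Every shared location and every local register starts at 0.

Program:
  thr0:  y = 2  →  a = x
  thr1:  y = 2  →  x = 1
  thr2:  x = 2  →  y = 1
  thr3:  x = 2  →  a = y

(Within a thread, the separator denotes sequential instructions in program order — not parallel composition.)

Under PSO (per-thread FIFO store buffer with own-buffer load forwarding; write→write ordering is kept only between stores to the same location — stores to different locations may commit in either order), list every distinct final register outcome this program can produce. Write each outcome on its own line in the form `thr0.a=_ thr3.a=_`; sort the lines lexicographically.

thr0.a=0 thr3.a=0
thr0.a=0 thr3.a=1
thr0.a=0 thr3.a=2
thr0.a=1 thr3.a=0
thr0.a=1 thr3.a=1
thr0.a=1 thr3.a=2
thr0.a=2 thr3.a=0
thr0.a=2 thr3.a=1
thr0.a=2 thr3.a=2

outcome vector order: (thr0.a,thr3.a)
|PSO outcomes| = 9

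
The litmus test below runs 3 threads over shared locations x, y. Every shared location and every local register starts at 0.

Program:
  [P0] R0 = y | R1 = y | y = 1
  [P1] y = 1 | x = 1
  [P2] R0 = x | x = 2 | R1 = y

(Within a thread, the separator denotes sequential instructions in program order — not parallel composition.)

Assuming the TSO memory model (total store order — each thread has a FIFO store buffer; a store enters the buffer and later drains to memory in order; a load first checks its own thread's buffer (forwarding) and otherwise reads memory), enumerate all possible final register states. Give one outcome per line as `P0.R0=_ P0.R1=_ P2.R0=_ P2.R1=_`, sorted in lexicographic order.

outcome vector order: (P0.R0,P0.R1,P2.R0,P2.R1)
|TSO outcomes| = 9

P0.R0=0 P0.R1=0 P2.R0=0 P2.R1=0
P0.R0=0 P0.R1=0 P2.R0=0 P2.R1=1
P0.R0=0 P0.R1=0 P2.R0=1 P2.R1=1
P0.R0=0 P0.R1=1 P2.R0=0 P2.R1=0
P0.R0=0 P0.R1=1 P2.R0=0 P2.R1=1
P0.R0=0 P0.R1=1 P2.R0=1 P2.R1=1
P0.R0=1 P0.R1=1 P2.R0=0 P2.R1=0
P0.R0=1 P0.R1=1 P2.R0=0 P2.R1=1
P0.R0=1 P0.R1=1 P2.R0=1 P2.R1=1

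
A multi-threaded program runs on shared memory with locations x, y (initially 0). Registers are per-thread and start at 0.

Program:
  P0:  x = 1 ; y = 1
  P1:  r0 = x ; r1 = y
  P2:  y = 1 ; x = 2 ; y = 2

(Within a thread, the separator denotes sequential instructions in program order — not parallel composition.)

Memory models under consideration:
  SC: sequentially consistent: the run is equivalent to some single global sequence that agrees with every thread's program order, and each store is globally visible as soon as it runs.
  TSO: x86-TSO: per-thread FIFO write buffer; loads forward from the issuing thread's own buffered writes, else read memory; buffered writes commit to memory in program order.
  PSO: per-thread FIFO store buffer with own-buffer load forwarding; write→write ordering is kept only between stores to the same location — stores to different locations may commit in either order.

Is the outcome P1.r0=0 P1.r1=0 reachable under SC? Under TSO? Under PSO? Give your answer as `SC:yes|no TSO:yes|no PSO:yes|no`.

SC:yes TSO:yes PSO:yes

outcome vector order: (P1.r0,P1.r1)
under SC → (0,0), (0,1), (0,2), (1,0), (1,1), (1,2), (2,1), (2,2)
under TSO → (0,0), (0,1), (0,2), (1,0), (1,1), (1,2), (2,1), (2,2)
under PSO → (0,0), (0,1), (0,2), (1,0), (1,1), (1,2), (2,0), (2,1), (2,2)
target (0,0) ∈ {SC,TSO,PSO}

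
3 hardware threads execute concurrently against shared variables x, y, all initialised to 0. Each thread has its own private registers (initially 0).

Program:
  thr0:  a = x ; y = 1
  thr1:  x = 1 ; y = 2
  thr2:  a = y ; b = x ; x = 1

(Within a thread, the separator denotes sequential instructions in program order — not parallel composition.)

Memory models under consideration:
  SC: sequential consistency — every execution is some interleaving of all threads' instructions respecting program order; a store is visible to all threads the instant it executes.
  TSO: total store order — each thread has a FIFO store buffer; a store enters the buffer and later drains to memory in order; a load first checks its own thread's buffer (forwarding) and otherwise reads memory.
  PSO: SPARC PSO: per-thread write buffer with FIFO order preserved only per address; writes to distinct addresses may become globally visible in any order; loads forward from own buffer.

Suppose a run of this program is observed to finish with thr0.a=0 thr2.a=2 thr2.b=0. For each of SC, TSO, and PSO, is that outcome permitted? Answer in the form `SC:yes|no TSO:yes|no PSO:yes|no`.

outcome vector order: (thr0.a,thr2.a,thr2.b)
SC (9): <0 0 0> <0 0 1> <0 1 0> <0 1 1> <0 2 1> <1 0 0> <1 0 1> <1 1 1> <1 2 1>
TSO (9): <0 0 0> <0 0 1> <0 1 0> <0 1 1> <0 2 1> <1 0 0> <1 0 1> <1 1 1> <1 2 1>
PSO (11): <0 0 0> <0 0 1> <0 1 0> <0 1 1> <0 2 0> <0 2 1> <1 0 0> <1 0 1> <1 1 1> <1 2 0> <1 2 1>
target <0 2 0> ∈ {PSO}

SC:no TSO:no PSO:yes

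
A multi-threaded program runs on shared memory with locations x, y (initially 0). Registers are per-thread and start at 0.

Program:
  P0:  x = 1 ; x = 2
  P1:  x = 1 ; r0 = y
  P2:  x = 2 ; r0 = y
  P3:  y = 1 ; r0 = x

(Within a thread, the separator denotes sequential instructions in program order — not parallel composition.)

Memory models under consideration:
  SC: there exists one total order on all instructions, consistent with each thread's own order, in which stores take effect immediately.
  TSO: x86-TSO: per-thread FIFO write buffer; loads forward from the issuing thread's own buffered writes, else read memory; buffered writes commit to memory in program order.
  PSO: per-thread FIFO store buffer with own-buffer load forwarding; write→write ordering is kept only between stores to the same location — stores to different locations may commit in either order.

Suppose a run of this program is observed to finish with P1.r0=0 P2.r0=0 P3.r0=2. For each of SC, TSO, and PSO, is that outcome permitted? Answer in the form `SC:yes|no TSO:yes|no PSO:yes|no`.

SC:yes TSO:yes PSO:yes

outcome vector order: (P1.r0,P2.r0,P3.r0)
SC (9): 001, 002, 011, 012, 101, 102, 110, 111, 112
TSO (12): 000, 001, 002, 010, 011, 012, 100, 101, 102, 110, 111, 112
PSO (12): 000, 001, 002, 010, 011, 012, 100, 101, 102, 110, 111, 112
target 002 ∈ {SC,TSO,PSO}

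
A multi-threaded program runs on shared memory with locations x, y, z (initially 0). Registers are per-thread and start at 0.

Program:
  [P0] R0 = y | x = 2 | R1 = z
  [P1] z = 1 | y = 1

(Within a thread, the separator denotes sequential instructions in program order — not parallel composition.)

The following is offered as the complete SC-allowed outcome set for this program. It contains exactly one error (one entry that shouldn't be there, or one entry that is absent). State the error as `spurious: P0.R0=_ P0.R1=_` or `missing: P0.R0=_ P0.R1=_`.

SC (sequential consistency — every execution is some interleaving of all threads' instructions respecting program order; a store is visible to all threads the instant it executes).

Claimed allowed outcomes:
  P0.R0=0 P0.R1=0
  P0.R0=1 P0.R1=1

outcome vector order: (P0.R0,P0.R1)
[SC] allowed = {0/0; 0/1; 1/1}
SC∖claimed = {0/1}

missing: P0.R0=0 P0.R1=1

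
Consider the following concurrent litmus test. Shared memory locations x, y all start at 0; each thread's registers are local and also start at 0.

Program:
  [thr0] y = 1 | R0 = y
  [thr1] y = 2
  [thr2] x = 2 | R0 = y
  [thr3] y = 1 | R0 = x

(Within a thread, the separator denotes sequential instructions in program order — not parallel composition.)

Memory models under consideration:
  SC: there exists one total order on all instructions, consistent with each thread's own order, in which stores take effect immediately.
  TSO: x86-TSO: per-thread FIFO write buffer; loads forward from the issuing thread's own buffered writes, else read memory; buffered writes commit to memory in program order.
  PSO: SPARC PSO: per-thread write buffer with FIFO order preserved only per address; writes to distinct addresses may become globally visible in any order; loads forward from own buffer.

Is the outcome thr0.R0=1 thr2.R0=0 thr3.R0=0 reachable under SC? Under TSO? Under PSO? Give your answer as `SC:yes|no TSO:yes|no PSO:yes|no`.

SC:no TSO:yes PSO:yes

outcome vector order: (thr0.R0,thr2.R0,thr3.R0)
[SC] allowed = {1/0/2 1/1/0 1/1/2 1/2/0 1/2/2 2/0/2 2/1/0 2/1/2 2/2/0 2/2/2}
[TSO] allowed = {1/0/0 1/0/2 1/1/0 1/1/2 1/2/0 1/2/2 2/0/0 2/0/2 2/1/0 2/1/2 2/2/0 2/2/2}
[PSO] allowed = {1/0/0 1/0/2 1/1/0 1/1/2 1/2/0 1/2/2 2/0/0 2/0/2 2/1/0 2/1/2 2/2/0 2/2/2}
target 1/0/0 ∈ {TSO,PSO}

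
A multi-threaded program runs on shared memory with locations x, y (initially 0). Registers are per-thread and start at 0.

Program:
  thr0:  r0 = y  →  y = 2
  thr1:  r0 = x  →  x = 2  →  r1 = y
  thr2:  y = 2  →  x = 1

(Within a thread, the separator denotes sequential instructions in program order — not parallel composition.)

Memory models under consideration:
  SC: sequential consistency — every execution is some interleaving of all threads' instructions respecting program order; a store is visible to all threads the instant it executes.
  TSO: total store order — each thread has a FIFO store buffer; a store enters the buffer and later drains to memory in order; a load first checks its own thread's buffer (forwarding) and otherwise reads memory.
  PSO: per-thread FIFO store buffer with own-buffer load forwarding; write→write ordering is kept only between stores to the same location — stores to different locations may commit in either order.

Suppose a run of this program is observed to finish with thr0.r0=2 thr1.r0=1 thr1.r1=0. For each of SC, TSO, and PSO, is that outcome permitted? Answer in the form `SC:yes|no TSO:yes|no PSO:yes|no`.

outcome vector order: (thr0.r0,thr1.r0,thr1.r1)
under SC → 0/0/0 0/0/2 0/1/2 2/0/0 2/0/2 2/1/2
under TSO → 0/0/0 0/0/2 0/1/2 2/0/0 2/0/2 2/1/2
under PSO → 0/0/0 0/0/2 0/1/0 0/1/2 2/0/0 2/0/2 2/1/0 2/1/2
target 2/1/0 ∈ {PSO}

SC:no TSO:no PSO:yes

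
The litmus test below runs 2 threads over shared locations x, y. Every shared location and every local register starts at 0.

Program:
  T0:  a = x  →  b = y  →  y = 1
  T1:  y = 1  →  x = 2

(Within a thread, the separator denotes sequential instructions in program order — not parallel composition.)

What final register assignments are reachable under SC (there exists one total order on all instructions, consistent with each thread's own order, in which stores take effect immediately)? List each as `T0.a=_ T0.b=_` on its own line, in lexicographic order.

outcome vector order: (T0.a,T0.b)
|SC outcomes| = 3

T0.a=0 T0.b=0
T0.a=0 T0.b=1
T0.a=2 T0.b=1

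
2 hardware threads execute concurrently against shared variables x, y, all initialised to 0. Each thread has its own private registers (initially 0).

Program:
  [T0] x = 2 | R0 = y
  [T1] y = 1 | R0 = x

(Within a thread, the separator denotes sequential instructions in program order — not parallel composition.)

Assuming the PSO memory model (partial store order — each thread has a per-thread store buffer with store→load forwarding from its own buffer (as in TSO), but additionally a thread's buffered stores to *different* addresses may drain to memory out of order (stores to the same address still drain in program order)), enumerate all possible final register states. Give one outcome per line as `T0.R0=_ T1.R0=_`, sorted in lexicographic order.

T0.R0=0 T1.R0=0
T0.R0=0 T1.R0=2
T0.R0=1 T1.R0=0
T0.R0=1 T1.R0=2

outcome vector order: (T0.R0,T1.R0)
|PSO outcomes| = 4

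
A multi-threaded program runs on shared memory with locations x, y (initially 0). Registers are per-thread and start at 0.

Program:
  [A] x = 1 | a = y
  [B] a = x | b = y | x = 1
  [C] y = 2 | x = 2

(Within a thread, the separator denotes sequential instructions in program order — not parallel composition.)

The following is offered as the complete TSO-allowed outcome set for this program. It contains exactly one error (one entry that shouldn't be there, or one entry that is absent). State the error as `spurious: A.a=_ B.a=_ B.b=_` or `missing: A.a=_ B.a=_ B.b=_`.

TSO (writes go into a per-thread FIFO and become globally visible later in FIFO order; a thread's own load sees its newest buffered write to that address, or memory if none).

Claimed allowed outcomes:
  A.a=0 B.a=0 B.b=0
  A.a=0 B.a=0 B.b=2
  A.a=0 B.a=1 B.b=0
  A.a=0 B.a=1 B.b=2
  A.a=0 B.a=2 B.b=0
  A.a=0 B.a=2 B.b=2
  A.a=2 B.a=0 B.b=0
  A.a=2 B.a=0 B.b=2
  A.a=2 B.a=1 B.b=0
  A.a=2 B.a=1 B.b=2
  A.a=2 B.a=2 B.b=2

outcome vector order: (A.a,B.a,B.b)
under TSO → <0 0 0>; <0 0 2>; <0 1 0>; <0 1 2>; <0 2 2>; <2 0 0>; <2 0 2>; <2 1 0>; <2 1 2>; <2 2 2>
claimed∖TSO = {<0 2 0>}

spurious: A.a=0 B.a=2 B.b=0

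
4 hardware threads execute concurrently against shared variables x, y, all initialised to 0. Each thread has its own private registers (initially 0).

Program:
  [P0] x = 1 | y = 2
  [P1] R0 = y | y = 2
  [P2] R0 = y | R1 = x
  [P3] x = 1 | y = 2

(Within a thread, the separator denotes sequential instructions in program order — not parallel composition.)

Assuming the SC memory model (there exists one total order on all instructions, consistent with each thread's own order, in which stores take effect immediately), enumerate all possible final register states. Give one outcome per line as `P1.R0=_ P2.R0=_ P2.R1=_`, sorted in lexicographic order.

P1.R0=0 P2.R0=0 P2.R1=0
P1.R0=0 P2.R0=0 P2.R1=1
P1.R0=0 P2.R0=2 P2.R1=0
P1.R0=0 P2.R0=2 P2.R1=1
P1.R0=2 P2.R0=0 P2.R1=0
P1.R0=2 P2.R0=0 P2.R1=1
P1.R0=2 P2.R0=2 P2.R1=1

outcome vector order: (P1.R0,P2.R0,P2.R1)
|SC outcomes| = 7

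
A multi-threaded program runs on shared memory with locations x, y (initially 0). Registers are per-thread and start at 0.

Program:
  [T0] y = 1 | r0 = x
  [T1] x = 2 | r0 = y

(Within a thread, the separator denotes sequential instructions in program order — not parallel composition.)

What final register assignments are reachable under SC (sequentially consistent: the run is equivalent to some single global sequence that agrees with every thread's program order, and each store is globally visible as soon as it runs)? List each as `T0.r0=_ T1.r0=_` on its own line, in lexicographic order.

outcome vector order: (T0.r0,T1.r0)
|SC outcomes| = 3

T0.r0=0 T1.r0=1
T0.r0=2 T1.r0=0
T0.r0=2 T1.r0=1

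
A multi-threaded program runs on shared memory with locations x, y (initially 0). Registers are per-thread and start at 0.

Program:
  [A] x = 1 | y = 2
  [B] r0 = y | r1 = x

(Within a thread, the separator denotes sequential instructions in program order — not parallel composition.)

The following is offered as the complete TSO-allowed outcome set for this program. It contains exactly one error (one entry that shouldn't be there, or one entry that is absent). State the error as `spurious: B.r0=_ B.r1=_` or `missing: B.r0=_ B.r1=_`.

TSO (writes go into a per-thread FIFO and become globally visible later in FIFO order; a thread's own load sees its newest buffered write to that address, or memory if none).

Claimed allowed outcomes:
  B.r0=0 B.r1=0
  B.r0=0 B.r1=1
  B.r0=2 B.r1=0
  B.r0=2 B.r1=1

outcome vector order: (B.r0,B.r1)
TSO (3): <0 0>, <0 1>, <2 1>
claimed∖TSO = {<2 0>}

spurious: B.r0=2 B.r1=0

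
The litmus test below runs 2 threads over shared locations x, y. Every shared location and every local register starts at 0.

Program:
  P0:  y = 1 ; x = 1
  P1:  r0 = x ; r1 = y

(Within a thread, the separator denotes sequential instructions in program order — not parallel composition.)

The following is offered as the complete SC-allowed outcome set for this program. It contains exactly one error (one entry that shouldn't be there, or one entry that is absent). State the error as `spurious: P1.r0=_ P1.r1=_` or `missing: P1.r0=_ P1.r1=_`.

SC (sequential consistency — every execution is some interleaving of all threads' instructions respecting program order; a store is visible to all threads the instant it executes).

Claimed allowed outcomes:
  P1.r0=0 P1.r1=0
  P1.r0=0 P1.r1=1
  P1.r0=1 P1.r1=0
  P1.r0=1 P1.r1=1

spurious: P1.r0=1 P1.r1=0

outcome vector order: (P1.r0,P1.r1)
SC: 3 outcomes — {<0 0>; <0 1>; <1 1>}
claimed∖SC = {<1 0>}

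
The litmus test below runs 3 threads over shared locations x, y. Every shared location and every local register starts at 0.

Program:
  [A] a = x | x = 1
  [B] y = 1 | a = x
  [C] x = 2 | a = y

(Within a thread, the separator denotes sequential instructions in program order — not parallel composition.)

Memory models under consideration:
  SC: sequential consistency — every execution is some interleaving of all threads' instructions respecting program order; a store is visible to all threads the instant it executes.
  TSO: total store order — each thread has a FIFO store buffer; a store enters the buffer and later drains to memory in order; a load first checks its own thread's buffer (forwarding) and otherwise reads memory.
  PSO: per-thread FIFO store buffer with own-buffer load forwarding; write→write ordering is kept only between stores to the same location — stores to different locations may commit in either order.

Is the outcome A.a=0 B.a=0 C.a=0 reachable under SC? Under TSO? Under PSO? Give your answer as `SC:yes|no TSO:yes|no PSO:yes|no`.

SC:no TSO:yes PSO:yes

outcome vector order: (A.a,B.a,C.a)
SC (10): (0,0,1) (0,1,0) (0,1,1) (0,2,0) (0,2,1) (2,0,1) (2,1,0) (2,1,1) (2,2,0) (2,2,1)
TSO (12): (0,0,0) (0,0,1) (0,1,0) (0,1,1) (0,2,0) (0,2,1) (2,0,0) (2,0,1) (2,1,0) (2,1,1) (2,2,0) (2,2,1)
PSO (12): (0,0,0) (0,0,1) (0,1,0) (0,1,1) (0,2,0) (0,2,1) (2,0,0) (2,0,1) (2,1,0) (2,1,1) (2,2,0) (2,2,1)
target (0,0,0) ∈ {TSO,PSO}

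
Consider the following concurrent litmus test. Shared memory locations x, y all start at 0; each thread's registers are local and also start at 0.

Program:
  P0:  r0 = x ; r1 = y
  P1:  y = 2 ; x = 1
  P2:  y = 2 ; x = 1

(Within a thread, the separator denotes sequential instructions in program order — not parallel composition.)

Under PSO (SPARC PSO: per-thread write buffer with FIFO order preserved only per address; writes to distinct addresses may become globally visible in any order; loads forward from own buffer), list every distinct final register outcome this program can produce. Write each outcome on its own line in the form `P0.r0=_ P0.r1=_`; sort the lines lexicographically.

P0.r0=0 P0.r1=0
P0.r0=0 P0.r1=2
P0.r0=1 P0.r1=0
P0.r0=1 P0.r1=2

outcome vector order: (P0.r0,P0.r1)
|PSO outcomes| = 4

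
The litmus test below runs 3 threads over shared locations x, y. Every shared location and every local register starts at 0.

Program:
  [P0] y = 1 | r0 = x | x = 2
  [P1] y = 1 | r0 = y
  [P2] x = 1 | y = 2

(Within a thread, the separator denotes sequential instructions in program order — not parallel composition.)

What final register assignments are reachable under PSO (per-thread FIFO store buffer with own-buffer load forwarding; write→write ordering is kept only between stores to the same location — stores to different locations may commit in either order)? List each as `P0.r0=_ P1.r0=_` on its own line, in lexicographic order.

outcome vector order: (P0.r0,P1.r0)
|PSO outcomes| = 4

P0.r0=0 P1.r0=1
P0.r0=0 P1.r0=2
P0.r0=1 P1.r0=1
P0.r0=1 P1.r0=2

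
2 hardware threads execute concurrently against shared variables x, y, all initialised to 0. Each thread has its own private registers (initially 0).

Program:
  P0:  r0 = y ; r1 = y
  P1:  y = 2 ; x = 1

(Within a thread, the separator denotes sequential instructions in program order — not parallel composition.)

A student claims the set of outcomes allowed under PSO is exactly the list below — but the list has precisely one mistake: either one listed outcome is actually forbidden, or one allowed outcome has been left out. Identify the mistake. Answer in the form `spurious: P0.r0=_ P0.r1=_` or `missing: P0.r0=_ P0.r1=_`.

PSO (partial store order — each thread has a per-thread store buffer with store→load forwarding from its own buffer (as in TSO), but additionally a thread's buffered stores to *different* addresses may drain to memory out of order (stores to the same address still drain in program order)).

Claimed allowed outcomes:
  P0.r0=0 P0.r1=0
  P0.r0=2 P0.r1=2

outcome vector order: (P0.r0,P0.r1)
PSO: 3 outcomes — {(0,0) (0,2) (2,2)}
PSO∖claimed = {(0,2)}

missing: P0.r0=0 P0.r1=2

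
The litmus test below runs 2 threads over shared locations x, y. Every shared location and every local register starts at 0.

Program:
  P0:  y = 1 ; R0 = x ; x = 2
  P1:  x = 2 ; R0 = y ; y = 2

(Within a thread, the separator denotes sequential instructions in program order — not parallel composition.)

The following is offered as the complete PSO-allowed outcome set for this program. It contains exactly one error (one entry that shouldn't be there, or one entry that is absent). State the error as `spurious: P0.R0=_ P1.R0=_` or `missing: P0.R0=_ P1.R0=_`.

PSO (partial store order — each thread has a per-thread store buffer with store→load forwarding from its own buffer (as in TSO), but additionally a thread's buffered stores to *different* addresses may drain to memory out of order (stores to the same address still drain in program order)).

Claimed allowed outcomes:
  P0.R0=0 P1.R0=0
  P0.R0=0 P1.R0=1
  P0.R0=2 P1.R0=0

outcome vector order: (P0.R0,P1.R0)
under PSO → 00; 01; 20; 21
PSO∖claimed = {21}

missing: P0.R0=2 P1.R0=1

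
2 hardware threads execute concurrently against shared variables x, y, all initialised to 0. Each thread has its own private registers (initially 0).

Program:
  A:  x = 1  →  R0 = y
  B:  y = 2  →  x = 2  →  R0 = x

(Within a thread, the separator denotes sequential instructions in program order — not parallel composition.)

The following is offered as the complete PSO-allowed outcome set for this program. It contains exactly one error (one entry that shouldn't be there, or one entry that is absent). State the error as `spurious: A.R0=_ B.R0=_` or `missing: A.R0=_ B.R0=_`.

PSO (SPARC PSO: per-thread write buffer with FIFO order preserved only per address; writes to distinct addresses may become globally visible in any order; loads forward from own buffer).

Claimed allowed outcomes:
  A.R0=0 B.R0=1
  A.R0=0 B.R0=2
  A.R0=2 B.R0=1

missing: A.R0=2 B.R0=2

outcome vector order: (A.R0,B.R0)
PSO (4): 0/1 0/2 2/1 2/2
PSO∖claimed = {2/2}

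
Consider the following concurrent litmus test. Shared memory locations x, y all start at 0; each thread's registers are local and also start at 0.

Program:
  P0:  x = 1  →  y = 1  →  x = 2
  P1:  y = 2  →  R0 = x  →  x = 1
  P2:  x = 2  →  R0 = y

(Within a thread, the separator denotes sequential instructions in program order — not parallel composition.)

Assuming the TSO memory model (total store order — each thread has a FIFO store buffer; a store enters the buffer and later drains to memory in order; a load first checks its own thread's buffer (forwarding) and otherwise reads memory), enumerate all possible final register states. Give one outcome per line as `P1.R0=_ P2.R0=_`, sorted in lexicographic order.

P1.R0=0 P2.R0=0
P1.R0=0 P2.R0=1
P1.R0=0 P2.R0=2
P1.R0=1 P2.R0=0
P1.R0=1 P2.R0=1
P1.R0=1 P2.R0=2
P1.R0=2 P2.R0=0
P1.R0=2 P2.R0=1
P1.R0=2 P2.R0=2

outcome vector order: (P1.R0,P2.R0)
|TSO outcomes| = 9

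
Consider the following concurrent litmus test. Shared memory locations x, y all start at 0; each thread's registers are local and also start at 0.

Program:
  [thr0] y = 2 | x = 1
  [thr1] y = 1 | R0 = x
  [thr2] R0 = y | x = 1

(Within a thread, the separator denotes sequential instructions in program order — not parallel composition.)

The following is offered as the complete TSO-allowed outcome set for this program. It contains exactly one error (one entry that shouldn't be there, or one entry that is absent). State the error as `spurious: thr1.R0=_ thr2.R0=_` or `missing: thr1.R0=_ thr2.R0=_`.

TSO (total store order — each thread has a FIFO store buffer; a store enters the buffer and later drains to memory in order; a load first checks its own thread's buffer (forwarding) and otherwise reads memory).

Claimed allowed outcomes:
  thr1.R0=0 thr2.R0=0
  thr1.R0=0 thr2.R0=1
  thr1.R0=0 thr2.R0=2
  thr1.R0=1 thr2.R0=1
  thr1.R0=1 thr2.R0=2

missing: thr1.R0=1 thr2.R0=0

outcome vector order: (thr1.R0,thr2.R0)
TSO (6): 00; 01; 02; 10; 11; 12
TSO∖claimed = {10}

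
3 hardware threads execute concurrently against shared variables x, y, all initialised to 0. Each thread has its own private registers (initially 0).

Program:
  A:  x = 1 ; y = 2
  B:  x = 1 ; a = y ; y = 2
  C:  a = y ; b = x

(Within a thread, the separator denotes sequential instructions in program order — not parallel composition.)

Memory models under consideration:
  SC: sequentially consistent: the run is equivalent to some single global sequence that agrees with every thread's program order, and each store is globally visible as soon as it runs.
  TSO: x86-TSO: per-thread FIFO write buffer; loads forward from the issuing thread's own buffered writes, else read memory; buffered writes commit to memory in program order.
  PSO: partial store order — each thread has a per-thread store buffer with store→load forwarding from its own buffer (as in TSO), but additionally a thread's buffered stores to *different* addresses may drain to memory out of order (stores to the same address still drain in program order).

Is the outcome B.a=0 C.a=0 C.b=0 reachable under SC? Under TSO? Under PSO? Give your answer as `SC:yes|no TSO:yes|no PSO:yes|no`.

outcome vector order: (B.a,C.a,C.b)
under SC → (0,0,0), (0,0,1), (0,2,1), (2,0,0), (2,0,1), (2,2,1)
under TSO → (0,0,0), (0,0,1), (0,2,1), (2,0,0), (2,0,1), (2,2,1)
under PSO → (0,0,0), (0,0,1), (0,2,0), (0,2,1), (2,0,0), (2,0,1), (2,2,0), (2,2,1)
target (0,0,0) ∈ {SC,TSO,PSO}

SC:yes TSO:yes PSO:yes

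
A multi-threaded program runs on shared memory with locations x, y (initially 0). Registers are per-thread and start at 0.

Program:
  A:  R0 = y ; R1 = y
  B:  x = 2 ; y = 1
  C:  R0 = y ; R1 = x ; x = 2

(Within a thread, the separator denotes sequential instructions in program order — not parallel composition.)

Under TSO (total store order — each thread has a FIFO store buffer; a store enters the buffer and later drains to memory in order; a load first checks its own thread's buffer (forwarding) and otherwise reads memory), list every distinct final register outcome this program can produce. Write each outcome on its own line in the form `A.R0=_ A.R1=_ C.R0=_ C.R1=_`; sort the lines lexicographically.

A.R0=0 A.R1=0 C.R0=0 C.R1=0
A.R0=0 A.R1=0 C.R0=0 C.R1=2
A.R0=0 A.R1=0 C.R0=1 C.R1=2
A.R0=0 A.R1=1 C.R0=0 C.R1=0
A.R0=0 A.R1=1 C.R0=0 C.R1=2
A.R0=0 A.R1=1 C.R0=1 C.R1=2
A.R0=1 A.R1=1 C.R0=0 C.R1=0
A.R0=1 A.R1=1 C.R0=0 C.R1=2
A.R0=1 A.R1=1 C.R0=1 C.R1=2

outcome vector order: (A.R0,A.R1,C.R0,C.R1)
|TSO outcomes| = 9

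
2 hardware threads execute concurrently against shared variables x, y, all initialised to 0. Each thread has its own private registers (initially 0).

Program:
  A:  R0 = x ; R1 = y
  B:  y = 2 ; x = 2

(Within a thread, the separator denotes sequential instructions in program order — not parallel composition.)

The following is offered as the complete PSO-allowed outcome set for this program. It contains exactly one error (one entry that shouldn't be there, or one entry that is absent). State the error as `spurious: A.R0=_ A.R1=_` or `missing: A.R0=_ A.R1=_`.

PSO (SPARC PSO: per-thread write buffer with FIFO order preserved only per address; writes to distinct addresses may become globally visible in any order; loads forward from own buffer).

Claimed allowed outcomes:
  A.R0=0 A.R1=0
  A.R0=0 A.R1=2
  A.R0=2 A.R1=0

missing: A.R0=2 A.R1=2

outcome vector order: (A.R0,A.R1)
[PSO] allowed = {<0 0>, <0 2>, <2 0>, <2 2>}
PSO∖claimed = {<2 2>}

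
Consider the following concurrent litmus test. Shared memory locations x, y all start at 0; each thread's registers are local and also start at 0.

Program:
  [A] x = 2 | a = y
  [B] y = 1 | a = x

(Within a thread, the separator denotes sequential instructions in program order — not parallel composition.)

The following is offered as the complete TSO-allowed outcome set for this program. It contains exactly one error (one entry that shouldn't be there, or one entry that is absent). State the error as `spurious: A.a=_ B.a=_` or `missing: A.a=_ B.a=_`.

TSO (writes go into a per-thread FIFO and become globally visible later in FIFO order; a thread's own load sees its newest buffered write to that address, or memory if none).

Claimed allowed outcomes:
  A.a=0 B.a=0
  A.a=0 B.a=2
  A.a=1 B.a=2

missing: A.a=1 B.a=0

outcome vector order: (A.a,B.a)
under TSO → 0/0 0/2 1/0 1/2
TSO∖claimed = {1/0}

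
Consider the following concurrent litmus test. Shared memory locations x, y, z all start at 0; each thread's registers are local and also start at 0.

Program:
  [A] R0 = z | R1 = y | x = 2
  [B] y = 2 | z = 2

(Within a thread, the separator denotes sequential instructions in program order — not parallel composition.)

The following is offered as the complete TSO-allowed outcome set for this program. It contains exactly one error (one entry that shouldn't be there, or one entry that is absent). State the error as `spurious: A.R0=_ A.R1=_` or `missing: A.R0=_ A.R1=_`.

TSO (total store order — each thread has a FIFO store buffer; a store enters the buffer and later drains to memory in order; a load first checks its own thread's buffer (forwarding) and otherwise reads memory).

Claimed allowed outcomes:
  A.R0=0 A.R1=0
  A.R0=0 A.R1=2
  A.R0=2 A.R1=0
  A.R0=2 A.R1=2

spurious: A.R0=2 A.R1=0

outcome vector order: (A.R0,A.R1)
under TSO → <0 0>, <0 2>, <2 2>
claimed∖TSO = {<2 0>}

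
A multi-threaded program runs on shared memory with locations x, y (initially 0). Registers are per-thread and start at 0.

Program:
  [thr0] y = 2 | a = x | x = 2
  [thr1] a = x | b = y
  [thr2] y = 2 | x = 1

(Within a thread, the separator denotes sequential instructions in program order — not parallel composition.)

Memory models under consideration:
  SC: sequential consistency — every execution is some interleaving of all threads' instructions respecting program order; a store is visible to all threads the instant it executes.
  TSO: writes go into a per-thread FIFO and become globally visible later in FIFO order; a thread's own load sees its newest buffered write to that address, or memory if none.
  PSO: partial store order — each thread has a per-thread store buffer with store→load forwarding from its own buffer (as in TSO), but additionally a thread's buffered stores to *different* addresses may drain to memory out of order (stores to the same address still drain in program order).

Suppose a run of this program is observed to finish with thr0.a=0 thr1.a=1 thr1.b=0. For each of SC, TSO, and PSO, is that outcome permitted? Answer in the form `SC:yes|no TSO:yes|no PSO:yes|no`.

outcome vector order: (thr0.a,thr1.a,thr1.b)
[SC] allowed = {000 002 012 022 100 102 112 122}
[TSO] allowed = {000 002 012 022 100 102 112 122}
[PSO] allowed = {000 002 010 012 020 022 100 102 110 112 120 122}
target 010 ∈ {PSO}

SC:no TSO:no PSO:yes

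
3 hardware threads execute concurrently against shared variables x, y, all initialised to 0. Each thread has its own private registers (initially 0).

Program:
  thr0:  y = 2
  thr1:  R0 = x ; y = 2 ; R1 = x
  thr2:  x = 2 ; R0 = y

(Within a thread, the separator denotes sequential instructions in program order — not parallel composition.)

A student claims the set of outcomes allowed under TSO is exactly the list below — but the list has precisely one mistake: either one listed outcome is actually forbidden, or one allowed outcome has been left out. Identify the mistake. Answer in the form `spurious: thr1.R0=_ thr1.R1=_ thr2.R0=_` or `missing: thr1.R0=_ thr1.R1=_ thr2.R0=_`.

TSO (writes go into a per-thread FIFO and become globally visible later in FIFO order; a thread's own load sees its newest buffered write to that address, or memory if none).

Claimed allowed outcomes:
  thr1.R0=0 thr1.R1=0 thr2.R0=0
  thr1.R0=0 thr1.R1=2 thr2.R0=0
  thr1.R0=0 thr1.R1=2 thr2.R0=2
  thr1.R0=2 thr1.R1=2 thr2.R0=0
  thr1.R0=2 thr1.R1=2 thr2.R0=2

outcome vector order: (thr1.R0,thr1.R1,thr2.R0)
under TSO → <0 0 0>, <0 0 2>, <0 2 0>, <0 2 2>, <2 2 0>, <2 2 2>
TSO∖claimed = {<0 0 2>}

missing: thr1.R0=0 thr1.R1=0 thr2.R0=2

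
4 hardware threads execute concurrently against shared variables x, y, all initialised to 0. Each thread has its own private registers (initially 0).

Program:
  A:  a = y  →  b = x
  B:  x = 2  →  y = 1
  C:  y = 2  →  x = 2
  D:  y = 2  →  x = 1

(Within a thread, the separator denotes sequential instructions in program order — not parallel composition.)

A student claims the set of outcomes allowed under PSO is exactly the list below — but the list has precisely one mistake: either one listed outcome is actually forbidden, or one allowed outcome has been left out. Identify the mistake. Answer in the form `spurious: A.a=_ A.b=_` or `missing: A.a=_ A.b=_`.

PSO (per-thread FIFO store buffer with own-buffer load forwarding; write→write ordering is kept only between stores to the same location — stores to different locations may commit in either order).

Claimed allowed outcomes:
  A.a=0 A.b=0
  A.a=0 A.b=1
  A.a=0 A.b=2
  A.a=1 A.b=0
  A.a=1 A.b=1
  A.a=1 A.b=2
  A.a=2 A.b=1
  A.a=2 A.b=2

missing: A.a=2 A.b=0

outcome vector order: (A.a,A.b)
PSO (9): 0/0; 0/1; 0/2; 1/0; 1/1; 1/2; 2/0; 2/1; 2/2
PSO∖claimed = {2/0}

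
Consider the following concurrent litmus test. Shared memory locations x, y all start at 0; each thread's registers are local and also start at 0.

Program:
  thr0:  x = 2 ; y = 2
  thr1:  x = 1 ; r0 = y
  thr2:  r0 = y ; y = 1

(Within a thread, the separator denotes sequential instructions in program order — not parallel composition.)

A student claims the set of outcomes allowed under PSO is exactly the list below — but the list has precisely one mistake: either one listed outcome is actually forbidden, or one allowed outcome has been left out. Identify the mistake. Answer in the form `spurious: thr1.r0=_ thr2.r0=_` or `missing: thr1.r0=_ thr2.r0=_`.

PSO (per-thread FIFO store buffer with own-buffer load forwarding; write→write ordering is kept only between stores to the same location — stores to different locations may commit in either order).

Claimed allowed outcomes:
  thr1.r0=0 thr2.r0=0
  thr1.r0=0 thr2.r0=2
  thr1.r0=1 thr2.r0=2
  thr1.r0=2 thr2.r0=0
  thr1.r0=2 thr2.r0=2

outcome vector order: (thr1.r0,thr2.r0)
PSO (6): <0 0> <0 2> <1 0> <1 2> <2 0> <2 2>
PSO∖claimed = {<1 0>}

missing: thr1.r0=1 thr2.r0=0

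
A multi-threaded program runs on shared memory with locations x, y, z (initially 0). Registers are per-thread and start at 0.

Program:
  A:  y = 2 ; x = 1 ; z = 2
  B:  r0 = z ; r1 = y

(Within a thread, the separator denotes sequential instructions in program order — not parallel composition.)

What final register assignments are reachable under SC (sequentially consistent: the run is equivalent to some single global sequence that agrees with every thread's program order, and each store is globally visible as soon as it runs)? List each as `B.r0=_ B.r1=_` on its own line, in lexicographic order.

B.r0=0 B.r1=0
B.r0=0 B.r1=2
B.r0=2 B.r1=2

outcome vector order: (B.r0,B.r1)
|SC outcomes| = 3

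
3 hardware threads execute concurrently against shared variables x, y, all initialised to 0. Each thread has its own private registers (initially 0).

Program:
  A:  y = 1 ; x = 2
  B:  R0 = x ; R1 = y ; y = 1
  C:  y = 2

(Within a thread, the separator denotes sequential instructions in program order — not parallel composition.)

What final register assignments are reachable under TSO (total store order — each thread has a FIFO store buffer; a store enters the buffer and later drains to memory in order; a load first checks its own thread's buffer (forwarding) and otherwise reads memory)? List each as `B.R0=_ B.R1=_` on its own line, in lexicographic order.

B.R0=0 B.R1=0
B.R0=0 B.R1=1
B.R0=0 B.R1=2
B.R0=2 B.R1=1
B.R0=2 B.R1=2

outcome vector order: (B.R0,B.R1)
|TSO outcomes| = 5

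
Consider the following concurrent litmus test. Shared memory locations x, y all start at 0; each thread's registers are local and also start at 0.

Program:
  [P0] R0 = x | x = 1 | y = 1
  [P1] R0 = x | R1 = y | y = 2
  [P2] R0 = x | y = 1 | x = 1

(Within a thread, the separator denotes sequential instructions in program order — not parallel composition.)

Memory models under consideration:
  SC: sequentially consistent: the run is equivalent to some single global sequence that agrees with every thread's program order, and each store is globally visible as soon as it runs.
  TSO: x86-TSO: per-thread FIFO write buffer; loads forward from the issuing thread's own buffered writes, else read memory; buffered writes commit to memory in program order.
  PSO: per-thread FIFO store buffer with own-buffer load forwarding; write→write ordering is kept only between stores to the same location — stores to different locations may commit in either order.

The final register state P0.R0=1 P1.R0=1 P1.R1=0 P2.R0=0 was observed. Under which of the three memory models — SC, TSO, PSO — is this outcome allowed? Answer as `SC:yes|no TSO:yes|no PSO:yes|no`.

SC:no TSO:no PSO:yes

outcome vector order: (P0.R0,P1.R0,P1.R1,P2.R0)
SC (11): (0,0,0,0); (0,0,0,1); (0,0,1,0); (0,0,1,1); (0,1,0,0); (0,1,0,1); (0,1,1,0); (0,1,1,1); (1,0,0,0); (1,0,1,0); (1,1,1,0)
TSO (11): (0,0,0,0); (0,0,0,1); (0,0,1,0); (0,0,1,1); (0,1,0,0); (0,1,0,1); (0,1,1,0); (0,1,1,1); (1,0,0,0); (1,0,1,0); (1,1,1,0)
PSO (12): (0,0,0,0); (0,0,0,1); (0,0,1,0); (0,0,1,1); (0,1,0,0); (0,1,0,1); (0,1,1,0); (0,1,1,1); (1,0,0,0); (1,0,1,0); (1,1,0,0); (1,1,1,0)
target (1,1,0,0) ∈ {PSO}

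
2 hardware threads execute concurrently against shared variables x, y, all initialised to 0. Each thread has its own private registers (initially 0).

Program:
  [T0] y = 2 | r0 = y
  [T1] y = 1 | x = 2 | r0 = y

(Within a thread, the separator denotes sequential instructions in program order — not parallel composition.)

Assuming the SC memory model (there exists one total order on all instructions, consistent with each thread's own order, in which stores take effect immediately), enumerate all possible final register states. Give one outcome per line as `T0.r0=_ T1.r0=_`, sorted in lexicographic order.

T0.r0=1 T1.r0=1
T0.r0=2 T1.r0=1
T0.r0=2 T1.r0=2

outcome vector order: (T0.r0,T1.r0)
|SC outcomes| = 3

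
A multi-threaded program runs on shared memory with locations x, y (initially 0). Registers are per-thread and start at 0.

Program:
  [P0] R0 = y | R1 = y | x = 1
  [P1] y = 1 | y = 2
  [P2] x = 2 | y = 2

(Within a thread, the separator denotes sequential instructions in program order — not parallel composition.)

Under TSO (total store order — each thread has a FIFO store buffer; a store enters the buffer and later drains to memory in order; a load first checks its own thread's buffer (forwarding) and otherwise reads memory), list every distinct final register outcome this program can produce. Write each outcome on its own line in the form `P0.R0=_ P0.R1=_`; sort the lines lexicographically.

P0.R0=0 P0.R1=0
P0.R0=0 P0.R1=1
P0.R0=0 P0.R1=2
P0.R0=1 P0.R1=1
P0.R0=1 P0.R1=2
P0.R0=2 P0.R1=1
P0.R0=2 P0.R1=2

outcome vector order: (P0.R0,P0.R1)
|TSO outcomes| = 7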